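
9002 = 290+8712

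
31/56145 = 31/56145 = 0.00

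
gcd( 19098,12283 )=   1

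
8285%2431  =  992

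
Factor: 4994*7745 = 2^1*5^1*11^1 * 227^1*1549^1= 38678530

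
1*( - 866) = -866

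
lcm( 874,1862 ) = 42826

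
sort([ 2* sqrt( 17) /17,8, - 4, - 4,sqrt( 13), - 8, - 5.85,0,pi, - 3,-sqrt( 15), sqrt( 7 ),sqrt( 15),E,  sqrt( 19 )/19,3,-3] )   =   [-8, - 5.85,  -  4, - 4, - sqrt(15 ), - 3,  -  3,0, sqrt( 19 )/19,2*sqrt( 17) /17,sqrt( 7 ), E,3,pi,  sqrt( 13 ),  sqrt(15),8]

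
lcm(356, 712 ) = 712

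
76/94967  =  76/94967 = 0.00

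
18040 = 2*9020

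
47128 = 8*5891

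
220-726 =-506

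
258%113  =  32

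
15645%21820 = 15645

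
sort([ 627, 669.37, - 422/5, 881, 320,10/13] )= [-422/5 , 10/13,320,  627, 669.37, 881]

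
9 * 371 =3339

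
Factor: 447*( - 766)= -2^1 * 3^1*149^1*383^1 = -342402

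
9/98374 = 9/98374 = 0.00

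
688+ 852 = 1540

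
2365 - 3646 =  - 1281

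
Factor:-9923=-9923^1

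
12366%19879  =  12366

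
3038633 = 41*74113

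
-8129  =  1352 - 9481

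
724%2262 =724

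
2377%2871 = 2377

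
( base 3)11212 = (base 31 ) 47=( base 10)131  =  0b10000011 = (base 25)56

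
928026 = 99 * 9374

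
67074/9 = 7452+ 2/3 = 7452.67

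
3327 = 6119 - 2792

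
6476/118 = 3238/59 = 54.88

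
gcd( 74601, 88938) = 243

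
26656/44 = 605 + 9/11 =605.82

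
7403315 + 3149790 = 10553105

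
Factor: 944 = 2^4* 59^1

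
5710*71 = 405410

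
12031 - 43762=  -31731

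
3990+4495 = 8485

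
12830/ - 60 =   -  214 + 1/6 = - 213.83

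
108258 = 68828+39430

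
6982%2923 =1136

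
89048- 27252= 61796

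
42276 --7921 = 50197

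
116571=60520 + 56051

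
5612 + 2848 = 8460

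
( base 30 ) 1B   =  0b101001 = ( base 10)41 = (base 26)1F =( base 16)29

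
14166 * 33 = 467478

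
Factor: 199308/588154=102/301 = 2^1 * 3^1*7^( - 1 )*17^1*43^( - 1 ) 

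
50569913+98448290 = 149018203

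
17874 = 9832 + 8042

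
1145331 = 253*4527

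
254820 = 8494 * 30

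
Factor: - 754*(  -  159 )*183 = 2^1*3^2*13^1*29^1*53^1*61^1 = 21939138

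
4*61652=246608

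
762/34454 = 381/17227 = 0.02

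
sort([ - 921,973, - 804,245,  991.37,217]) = [ - 921,  -  804,217,245,  973, 991.37 ]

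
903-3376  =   - 2473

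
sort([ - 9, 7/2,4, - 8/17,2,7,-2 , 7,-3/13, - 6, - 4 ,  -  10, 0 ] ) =[- 10,  -  9, - 6,  -  4, - 2, - 8/17, - 3/13,0,2,7/2, 4,7 , 7] 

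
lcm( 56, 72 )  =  504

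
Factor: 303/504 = 2^( - 3)*3^( - 1 )*7^ (  -  1) * 101^1 =101/168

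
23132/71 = 325+ 57/71 = 325.80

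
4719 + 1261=5980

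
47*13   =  611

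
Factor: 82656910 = 2^1*5^1*7^1*79^1 * 14947^1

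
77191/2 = 77191/2  =  38595.50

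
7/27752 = 7/27752=0.00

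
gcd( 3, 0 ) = 3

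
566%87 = 44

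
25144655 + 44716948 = 69861603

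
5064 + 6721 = 11785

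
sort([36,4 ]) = [4, 36]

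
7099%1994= 1117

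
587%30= 17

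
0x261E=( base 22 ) k3c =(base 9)14342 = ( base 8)23036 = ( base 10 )9758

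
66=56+10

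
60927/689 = 88 + 295/689 = 88.43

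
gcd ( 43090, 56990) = 1390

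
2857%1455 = 1402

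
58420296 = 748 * 78102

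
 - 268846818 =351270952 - 620117770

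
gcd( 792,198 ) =198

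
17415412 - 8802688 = 8612724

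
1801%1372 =429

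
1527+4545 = 6072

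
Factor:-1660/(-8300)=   5^( - 1) = 1/5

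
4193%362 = 211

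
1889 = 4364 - 2475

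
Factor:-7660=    -2^2 * 5^1*383^1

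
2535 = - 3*( -845)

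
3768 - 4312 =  - 544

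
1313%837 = 476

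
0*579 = 0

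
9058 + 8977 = 18035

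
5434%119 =79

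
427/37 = 11 + 20/37 = 11.54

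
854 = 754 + 100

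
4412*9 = 39708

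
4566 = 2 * 2283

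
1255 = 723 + 532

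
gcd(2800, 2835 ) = 35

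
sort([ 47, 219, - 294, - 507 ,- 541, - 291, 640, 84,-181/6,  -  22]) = [ - 541, - 507,  -  294, - 291,  -  181/6, - 22  ,  47, 84,219,  640 ]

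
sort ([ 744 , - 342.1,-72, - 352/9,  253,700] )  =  [ - 342.1, - 72, - 352/9, 253,700,744]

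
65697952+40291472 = 105989424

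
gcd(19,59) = 1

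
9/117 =1/13= 0.08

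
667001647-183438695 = 483562952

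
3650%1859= 1791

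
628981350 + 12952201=641933551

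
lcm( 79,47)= 3713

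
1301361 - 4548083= -3246722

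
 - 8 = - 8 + 0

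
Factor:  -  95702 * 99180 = -2^3 * 3^2*5^1 * 19^1*29^1 * 109^1 * 439^1  =  -9491724360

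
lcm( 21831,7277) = 21831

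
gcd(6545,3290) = 35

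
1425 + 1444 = 2869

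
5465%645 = 305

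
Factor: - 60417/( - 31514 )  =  2^( - 1)*3^2*7^1*137^1*2251^( - 1) = 8631/4502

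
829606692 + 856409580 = 1686016272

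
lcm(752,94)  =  752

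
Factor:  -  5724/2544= -2^( - 2 )  *3^2 = - 9/4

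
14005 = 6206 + 7799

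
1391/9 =154 + 5/9 = 154.56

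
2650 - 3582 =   -  932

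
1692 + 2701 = 4393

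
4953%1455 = 588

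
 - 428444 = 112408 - 540852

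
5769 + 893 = 6662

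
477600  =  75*6368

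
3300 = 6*550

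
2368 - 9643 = -7275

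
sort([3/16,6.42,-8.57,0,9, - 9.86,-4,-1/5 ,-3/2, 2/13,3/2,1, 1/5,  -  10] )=[-10, - 9.86, - 8.57,-4,-3/2,  -  1/5,0,2/13,3/16,1/5,1,3/2,6.42, 9]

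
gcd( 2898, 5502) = 42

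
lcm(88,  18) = 792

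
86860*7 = 608020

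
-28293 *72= - 2037096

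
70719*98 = 6930462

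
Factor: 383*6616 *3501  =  2^3*3^2*383^1  *389^1 *827^1 = 8871281928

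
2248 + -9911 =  - 7663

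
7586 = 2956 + 4630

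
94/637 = 94/637=0.15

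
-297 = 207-504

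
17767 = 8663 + 9104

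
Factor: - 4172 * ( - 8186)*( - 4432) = - 2^7 *7^1 * 149^1*277^1*4093^1  =  -  151361628544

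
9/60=3/20 = 0.15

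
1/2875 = 1/2875 = 0.00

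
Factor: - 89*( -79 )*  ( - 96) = - 2^5*3^1*79^1 * 89^1 = - 674976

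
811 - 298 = 513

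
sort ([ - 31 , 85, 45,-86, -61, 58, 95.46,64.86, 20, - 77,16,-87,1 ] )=[ - 87,-86, - 77, - 61, - 31, 1,16,20, 45, 58, 64.86,  85,95.46]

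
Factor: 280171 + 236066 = 516237 = 3^1*172079^1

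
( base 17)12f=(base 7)662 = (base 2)101010010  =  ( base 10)338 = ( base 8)522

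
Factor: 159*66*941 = 9874854 = 2^1*3^2*11^1*53^1*941^1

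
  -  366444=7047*( - 52 ) 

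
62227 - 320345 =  - 258118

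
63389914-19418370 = 43971544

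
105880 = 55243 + 50637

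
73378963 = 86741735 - 13362772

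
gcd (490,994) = 14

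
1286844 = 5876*219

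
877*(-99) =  - 86823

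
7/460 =7/460 = 0.02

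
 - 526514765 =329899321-856414086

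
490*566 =277340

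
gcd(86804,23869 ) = 1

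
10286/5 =10286/5 = 2057.20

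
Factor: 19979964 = 2^2*3^2 * 17^1 * 32647^1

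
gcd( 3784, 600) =8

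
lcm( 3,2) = 6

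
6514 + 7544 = 14058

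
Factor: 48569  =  17^1*2857^1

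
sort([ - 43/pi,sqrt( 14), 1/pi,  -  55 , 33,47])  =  [ - 55, - 43/pi, 1/pi, sqrt(14),33,47]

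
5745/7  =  5745/7 = 820.71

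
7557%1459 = 262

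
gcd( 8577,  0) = 8577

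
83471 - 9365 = 74106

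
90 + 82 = 172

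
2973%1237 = 499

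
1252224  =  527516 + 724708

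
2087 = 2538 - 451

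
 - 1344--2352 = 1008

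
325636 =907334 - 581698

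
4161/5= 4161/5 = 832.20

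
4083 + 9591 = 13674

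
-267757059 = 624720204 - 892477263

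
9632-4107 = 5525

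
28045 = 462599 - 434554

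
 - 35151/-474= 11717/158 = 74.16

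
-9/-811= 9/811  =  0.01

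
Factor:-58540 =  -2^2*5^1*2927^1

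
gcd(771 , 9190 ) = 1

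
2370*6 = 14220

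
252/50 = 5 + 1/25 = 5.04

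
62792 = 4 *15698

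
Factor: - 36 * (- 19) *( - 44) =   -  2^4*3^2*11^1*19^1 = -  30096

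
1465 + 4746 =6211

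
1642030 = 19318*85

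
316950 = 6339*50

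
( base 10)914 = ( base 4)32102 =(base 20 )25E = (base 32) SI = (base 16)392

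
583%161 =100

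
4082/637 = 314/49= 6.41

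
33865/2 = 16932 + 1/2=16932.50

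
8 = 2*4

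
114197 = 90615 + 23582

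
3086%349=294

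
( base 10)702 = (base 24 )156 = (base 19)1hi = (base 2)1010111110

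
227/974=227/974=0.23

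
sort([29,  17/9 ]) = [ 17/9,29]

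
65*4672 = 303680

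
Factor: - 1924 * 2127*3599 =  - 14728360452 = - 2^2* 3^1*13^1 * 37^1*59^1*61^1*709^1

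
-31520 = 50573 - 82093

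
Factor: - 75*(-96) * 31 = 223200 = 2^5 * 3^2 * 5^2*31^1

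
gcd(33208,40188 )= 4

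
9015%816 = 39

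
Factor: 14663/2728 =43/8  =  2^(  -  3)*43^1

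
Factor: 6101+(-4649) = 2^2*3^1*11^2 = 1452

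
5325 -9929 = -4604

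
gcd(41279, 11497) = 1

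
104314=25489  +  78825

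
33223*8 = 265784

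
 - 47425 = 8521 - 55946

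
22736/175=3248/25 = 129.92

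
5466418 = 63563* 86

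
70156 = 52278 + 17878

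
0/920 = 0  =  0.00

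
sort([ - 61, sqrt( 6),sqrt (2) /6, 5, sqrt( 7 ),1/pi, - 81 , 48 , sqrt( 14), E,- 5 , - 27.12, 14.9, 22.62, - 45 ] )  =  [ - 81, - 61, - 45, - 27.12 , - 5, sqrt( 2)/6 , 1/pi,sqrt( 6 ), sqrt(7), E, sqrt( 14), 5,14.9, 22.62, 48]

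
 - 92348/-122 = 756 + 58/61= 756.95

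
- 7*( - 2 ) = 14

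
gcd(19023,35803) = 1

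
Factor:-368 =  - 2^4*23^1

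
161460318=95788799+65671519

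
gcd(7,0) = 7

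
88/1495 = 88/1495 = 0.06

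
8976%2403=1767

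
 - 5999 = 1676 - 7675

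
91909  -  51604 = 40305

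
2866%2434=432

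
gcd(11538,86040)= 18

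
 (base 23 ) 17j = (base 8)1305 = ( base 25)139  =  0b1011000101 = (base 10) 709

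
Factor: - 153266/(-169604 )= 197/218 =2^( - 1 )*109^( - 1 )*197^1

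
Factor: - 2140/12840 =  - 1/6 = -2^(-1) *3^( - 1 )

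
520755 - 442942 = 77813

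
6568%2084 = 316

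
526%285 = 241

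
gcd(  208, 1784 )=8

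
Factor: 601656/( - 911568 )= - 2^( - 1)*7^( - 1)*11^1*43^1*53^1*2713^( - 1 ) = -  25069/37982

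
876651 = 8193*107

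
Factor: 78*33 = 2574=2^1*3^2*11^1*13^1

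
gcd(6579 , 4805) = 1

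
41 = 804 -763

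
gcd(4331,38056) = 71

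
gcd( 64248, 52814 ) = 2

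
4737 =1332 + 3405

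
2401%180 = 61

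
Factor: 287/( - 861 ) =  - 3^( - 1) = - 1/3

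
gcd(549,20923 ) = 61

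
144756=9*16084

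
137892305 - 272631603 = -134739298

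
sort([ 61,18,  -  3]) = [ - 3 , 18,61 ] 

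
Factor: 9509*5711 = 54305899 = 37^1*257^1 * 5711^1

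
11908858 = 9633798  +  2275060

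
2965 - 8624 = - 5659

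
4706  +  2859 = 7565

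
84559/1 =84559 = 84559.00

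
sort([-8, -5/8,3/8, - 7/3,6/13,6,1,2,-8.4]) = [ - 8.4,-8, - 7/3,  -  5/8,3/8 , 6/13, 1,2,6]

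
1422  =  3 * 474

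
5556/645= 8 + 132/215  =  8.61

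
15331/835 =18  +  301/835  =  18.36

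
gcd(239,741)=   1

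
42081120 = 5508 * 7640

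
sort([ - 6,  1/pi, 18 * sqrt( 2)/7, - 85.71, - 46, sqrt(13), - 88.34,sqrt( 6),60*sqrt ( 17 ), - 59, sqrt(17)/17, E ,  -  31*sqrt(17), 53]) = [ - 31*sqrt( 17),-88.34, -85.71, - 59, -46, - 6, sqrt( 17)/17, 1/pi,  sqrt( 6),E, sqrt( 13 ) , 18 * sqrt (2 ) /7 , 53,60*sqrt( 17) ] 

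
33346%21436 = 11910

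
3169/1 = 3169 = 3169.00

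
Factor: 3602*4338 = 15625476 =2^2*3^2*241^1*1801^1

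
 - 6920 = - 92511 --85591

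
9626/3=3208 +2/3 = 3208.67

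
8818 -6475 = 2343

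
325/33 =325/33 =9.85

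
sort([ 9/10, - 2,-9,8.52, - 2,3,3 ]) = [ - 9 , - 2,-2,9/10,  3,3,8.52] 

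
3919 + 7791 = 11710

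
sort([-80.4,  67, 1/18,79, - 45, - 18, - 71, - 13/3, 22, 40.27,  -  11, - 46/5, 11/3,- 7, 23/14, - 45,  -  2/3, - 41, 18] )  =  [-80.4,- 71, - 45, - 45,-41 , - 18, - 11, -46/5, - 7, - 13/3, -2/3,1/18,23/14,11/3,18,22,40.27,67, 79]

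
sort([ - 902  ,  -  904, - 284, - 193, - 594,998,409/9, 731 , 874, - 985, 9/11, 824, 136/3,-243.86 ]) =[-985, - 904, - 902, - 594, - 284, - 243.86,  -  193, 9/11,136/3 , 409/9,  731 , 824,874, 998]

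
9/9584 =9/9584 = 0.00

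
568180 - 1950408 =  - 1382228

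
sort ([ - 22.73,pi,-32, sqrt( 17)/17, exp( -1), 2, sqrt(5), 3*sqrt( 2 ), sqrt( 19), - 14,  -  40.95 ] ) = [  -  40.95, - 32, - 22.73, - 14,  sqrt( 17)/17,exp( - 1), 2,sqrt( 5), pi, 3*sqrt (2),sqrt(19 )]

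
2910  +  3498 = 6408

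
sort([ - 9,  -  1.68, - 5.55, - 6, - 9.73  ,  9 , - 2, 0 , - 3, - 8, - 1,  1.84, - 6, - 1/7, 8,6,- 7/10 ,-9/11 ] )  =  [ - 9.73,-9, - 8,  -  6,-6, - 5.55,-3, - 2, - 1.68,-1, - 9/11, - 7/10, - 1/7,0, 1.84,6,8, 9 ] 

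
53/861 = 53/861 = 0.06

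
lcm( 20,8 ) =40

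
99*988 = 97812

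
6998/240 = 3499/120 = 29.16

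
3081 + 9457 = 12538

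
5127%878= 737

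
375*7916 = 2968500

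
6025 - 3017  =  3008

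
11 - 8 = 3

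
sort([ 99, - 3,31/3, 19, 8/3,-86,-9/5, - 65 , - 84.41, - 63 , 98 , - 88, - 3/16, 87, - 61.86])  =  [ - 88, - 86,- 84.41, - 65, - 63 , - 61.86, - 3 ,-9/5, - 3/16, 8/3, 31/3,  19,87, 98, 99 ]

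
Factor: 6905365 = 5^1*359^1*3847^1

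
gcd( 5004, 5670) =18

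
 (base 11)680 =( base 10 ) 814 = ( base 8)1456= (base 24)19M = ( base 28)112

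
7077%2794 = 1489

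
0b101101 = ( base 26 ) 1J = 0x2D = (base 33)1c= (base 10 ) 45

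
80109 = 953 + 79156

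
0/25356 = 0 = 0.00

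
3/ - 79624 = - 1 + 79621/79624  =  - 0.00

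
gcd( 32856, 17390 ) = 74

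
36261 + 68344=104605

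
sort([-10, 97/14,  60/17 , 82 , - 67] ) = [ - 67, - 10, 60/17,97/14, 82 ] 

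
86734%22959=17857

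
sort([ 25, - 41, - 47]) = [ - 47, - 41, 25] 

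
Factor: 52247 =13^1*4019^1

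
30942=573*54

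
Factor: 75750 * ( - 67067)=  - 2^1*3^1 * 5^3  *7^1 *11^1*13^1*  67^1*101^1 =-5080325250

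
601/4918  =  601/4918 = 0.12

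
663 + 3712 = 4375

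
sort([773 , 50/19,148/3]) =[ 50/19,  148/3,773 ] 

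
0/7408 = 0 = 0.00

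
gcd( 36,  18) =18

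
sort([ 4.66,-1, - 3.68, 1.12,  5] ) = [-3.68, - 1,  1.12,4.66,  5 ]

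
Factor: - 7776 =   -  2^5*3^5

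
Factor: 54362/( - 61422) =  -3^( -1 )*7^1*11^1*29^( - 1 ) = - 77/87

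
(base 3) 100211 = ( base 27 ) 9M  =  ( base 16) 109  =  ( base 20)d5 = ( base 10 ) 265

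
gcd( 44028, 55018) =2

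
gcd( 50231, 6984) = 1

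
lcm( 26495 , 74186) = 370930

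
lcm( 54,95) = 5130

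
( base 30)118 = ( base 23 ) 1hi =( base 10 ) 938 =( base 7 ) 2510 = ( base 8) 1652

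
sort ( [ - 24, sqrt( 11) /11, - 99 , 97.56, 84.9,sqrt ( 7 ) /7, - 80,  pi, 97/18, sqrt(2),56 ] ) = [ - 99, - 80, - 24,  sqrt(  11)/11, sqrt( 7)/7, sqrt (2 ), pi,97/18, 56, 84.9, 97.56 ] 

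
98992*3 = 296976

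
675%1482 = 675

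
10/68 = 5/34 = 0.15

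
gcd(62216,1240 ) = 8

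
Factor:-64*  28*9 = -2^8*3^2*7^1 =- 16128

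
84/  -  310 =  - 1 + 113/155 = -0.27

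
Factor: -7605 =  - 3^2 * 5^1*13^2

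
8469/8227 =8469/8227=1.03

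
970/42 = 485/21 = 23.10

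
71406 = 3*23802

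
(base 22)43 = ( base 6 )231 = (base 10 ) 91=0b1011011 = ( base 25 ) 3G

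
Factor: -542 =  - 2^1*271^1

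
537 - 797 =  - 260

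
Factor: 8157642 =2^1 * 3^1* 29^1* 173^1*271^1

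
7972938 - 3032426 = 4940512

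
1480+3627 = 5107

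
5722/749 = 7 +479/749 = 7.64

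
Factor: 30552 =2^3* 3^1*  19^1*67^1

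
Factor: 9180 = 2^2*3^3*5^1*17^1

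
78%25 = 3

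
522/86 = 6 + 3/43  =  6.07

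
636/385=1 + 251/385 = 1.65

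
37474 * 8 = 299792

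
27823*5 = 139115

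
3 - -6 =9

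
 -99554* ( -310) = 30861740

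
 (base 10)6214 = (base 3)22112011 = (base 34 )5cq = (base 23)bh4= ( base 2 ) 1100001000110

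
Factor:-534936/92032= - 2^( - 4) * 3^1 * 31^1 =-  93/16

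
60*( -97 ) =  - 5820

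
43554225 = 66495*655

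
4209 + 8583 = 12792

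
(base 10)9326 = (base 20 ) 1366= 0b10010001101110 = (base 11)7009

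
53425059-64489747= - 11064688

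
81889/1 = 81889 = 81889.00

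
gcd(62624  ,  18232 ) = 8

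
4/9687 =4/9687= 0.00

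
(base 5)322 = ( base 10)87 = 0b1010111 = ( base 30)2r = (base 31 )2P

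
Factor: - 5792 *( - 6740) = 2^7*5^1*181^1*337^1= 39038080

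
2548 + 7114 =9662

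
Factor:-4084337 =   -  313^1*13049^1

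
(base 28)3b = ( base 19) 50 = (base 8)137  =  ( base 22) 47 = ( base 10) 95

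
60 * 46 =2760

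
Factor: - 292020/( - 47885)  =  372/61 =2^2*3^1*31^1 * 61^( - 1 ) 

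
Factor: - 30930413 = - 157^1 * 197009^1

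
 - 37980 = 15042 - 53022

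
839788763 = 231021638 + 608767125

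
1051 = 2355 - 1304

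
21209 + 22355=43564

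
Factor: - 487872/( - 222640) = 252/115 = 2^2*3^2*5^ ( - 1)*7^1*23^( - 1 )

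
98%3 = 2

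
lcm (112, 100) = 2800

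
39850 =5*7970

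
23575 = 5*4715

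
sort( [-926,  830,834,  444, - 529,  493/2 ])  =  [ - 926, - 529,  493/2,  444,830,834]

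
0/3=0 = 0.00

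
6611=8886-2275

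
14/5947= 14/5947=0.00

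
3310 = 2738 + 572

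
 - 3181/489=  - 7 + 242/489 = - 6.51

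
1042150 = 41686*25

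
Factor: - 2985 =-3^1 * 5^1*199^1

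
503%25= 3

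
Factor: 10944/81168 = 2^2*3^1*89^( - 1 ) = 12/89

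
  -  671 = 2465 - 3136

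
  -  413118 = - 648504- - 235386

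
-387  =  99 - 486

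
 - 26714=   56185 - 82899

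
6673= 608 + 6065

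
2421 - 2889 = - 468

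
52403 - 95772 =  - 43369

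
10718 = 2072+8646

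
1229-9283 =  - 8054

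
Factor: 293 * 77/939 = 22561/939 = 3^( - 1 )*7^1*11^1*293^1*313^( - 1)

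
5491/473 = 5491/473 = 11.61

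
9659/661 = 14+405/661 = 14.61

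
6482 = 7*926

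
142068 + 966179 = 1108247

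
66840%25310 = 16220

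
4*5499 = 21996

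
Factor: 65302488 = 2^3*3^2*67^1 * 13537^1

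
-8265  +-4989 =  - 13254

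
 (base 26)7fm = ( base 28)6FK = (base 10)5144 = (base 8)12030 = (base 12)2b88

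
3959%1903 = 153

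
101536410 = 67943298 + 33593112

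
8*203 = 1624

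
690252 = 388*1779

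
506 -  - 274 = 780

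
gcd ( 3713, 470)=47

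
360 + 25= 385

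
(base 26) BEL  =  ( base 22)G3B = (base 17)1A11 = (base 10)7821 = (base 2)1111010001101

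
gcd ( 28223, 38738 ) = 1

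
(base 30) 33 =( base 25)3I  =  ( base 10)93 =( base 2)1011101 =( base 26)3F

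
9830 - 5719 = 4111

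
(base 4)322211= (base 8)7245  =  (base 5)104444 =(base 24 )6c5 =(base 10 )3749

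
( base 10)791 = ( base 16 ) 317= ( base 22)1dl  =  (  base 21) 1ge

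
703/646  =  37/34 = 1.09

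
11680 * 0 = 0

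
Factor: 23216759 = 23216759^1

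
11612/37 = 11612/37  =  313.84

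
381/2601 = 127/867 =0.15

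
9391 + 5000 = 14391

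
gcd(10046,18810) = 2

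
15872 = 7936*2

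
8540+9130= 17670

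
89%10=9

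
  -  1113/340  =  - 4 + 247/340 = - 3.27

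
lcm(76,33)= 2508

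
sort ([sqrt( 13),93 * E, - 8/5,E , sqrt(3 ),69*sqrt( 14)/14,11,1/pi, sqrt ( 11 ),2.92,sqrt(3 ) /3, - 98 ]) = [ - 98, - 8/5, 1/pi, sqrt (3) /3,sqrt (3 ),E,2.92,sqrt( 11), sqrt ( 13),  11,69 * sqrt (14)/14,93  *E ]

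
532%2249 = 532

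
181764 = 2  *90882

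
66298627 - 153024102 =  - 86725475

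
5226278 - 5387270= - 160992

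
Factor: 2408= 2^3*7^1*43^1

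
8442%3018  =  2406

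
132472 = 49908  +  82564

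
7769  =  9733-1964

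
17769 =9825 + 7944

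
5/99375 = 1/19875=0.00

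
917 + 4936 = 5853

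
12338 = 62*199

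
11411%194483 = 11411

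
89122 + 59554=148676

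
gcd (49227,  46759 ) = 1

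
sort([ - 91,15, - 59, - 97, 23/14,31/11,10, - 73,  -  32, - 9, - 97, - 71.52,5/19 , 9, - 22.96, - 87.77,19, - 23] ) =[ - 97, - 97,  -  91, - 87.77, -73, - 71.52,-59, - 32,- 23,  -  22.96, - 9, 5/19, 23/14,31/11, 9,10, 15,19] 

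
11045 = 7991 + 3054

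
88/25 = 3 +13/25= 3.52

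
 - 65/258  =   - 1 + 193/258 = - 0.25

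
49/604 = 49/604 = 0.08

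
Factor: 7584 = 2^5*3^1*79^1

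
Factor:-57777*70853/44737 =  -  4093673781/44737 = - 3^1*7^ ( - 2)*11^ (  -  1)*83^(  -  1 )*19259^1*70853^1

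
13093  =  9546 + 3547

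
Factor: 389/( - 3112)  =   -2^( - 3) =- 1/8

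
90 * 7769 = 699210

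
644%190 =74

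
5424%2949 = 2475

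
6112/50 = 3056/25 = 122.24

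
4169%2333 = 1836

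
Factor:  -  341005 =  - 5^1*7^1*9743^1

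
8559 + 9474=18033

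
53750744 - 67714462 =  - 13963718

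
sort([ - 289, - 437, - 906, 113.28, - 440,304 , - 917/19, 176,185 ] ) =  [  -  906 , - 440, - 437, - 289,- 917/19, 113.28, 176, 185, 304] 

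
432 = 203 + 229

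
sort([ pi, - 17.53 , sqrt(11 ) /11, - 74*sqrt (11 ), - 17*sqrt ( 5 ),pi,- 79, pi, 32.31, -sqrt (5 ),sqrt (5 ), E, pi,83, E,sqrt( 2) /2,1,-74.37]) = [-74 *sqrt ( 11 ),-79, - 74.37, - 17*sqrt ( 5),-17.53,  -  sqrt( 5 ),sqrt( 11 )/11 , sqrt(2 )/2,1,sqrt(5 ),E,E, pi,pi, pi, pi,32.31,83]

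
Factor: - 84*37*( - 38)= 118104 = 2^3*3^1*7^1*19^1*37^1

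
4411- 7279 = -2868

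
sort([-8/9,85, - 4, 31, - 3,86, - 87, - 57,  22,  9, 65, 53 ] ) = [ - 87,-57 , - 4, - 3, - 8/9, 9,22,31, 53, 65,85,86 ]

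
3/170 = 3/170 = 0.02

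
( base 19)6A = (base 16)7C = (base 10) 124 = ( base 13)97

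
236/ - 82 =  - 3  +  5/41= - 2.88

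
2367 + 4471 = 6838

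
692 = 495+197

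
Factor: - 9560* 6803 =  - 2^3 *5^1*239^1 *6803^1 = - 65036680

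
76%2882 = 76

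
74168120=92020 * 806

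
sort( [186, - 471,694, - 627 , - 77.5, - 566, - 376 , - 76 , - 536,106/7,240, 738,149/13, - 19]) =[ - 627, - 566,-536, - 471, - 376, - 77.5, - 76, - 19, 149/13, 106/7,186,240,694, 738 ] 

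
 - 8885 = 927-9812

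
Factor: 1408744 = 2^3*293^1*  601^1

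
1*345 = 345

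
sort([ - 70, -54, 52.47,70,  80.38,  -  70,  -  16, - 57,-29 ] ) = [ - 70, - 70,-57,  -  54,-29,-16,52.47  ,  70,80.38]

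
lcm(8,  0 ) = 0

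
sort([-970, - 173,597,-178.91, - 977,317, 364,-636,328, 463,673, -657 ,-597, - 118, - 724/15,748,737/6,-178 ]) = [ -977,  -  970, - 657,  -  636, - 597, - 178.91, - 178, - 173,-118, - 724/15,737/6, 317,328  ,  364, 463,  597, 673,748] 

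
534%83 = 36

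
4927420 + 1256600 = 6184020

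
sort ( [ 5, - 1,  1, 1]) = [ - 1,1,1,5]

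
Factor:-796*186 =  - 148056 = - 2^3*3^1*31^1*199^1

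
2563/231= 233/21  =  11.10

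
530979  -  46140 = 484839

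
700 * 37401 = 26180700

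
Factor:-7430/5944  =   - 2^( - 2)*5^1 = - 5/4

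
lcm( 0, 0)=0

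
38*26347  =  1001186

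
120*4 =480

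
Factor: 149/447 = 1/3  =  3^( - 1 ) 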